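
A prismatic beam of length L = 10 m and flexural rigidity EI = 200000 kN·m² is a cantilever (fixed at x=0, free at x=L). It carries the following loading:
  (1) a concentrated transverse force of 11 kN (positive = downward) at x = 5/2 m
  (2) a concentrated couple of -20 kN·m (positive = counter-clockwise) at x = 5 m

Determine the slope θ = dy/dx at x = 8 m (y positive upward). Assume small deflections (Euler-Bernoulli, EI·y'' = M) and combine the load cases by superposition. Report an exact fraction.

Load 1 — point force P=11 kN at a=5/2 m (b=L-a=15/2):
  θ_1 = -Pa²/(2EI)  [x>a] = -11·(5/2)²/(2·200000) = -11/64000 rad
Load 2 — applied couple M₀=-20 kN·m at a=5 m (b=L-a=5):
  θ_2 = M₀a/EI  [x>a] = (-20)·5/200000 = -1/2000 rad
Superposition: θ = Σ θ_i = -43/64000 rad ≈ -0.000672 rad

θ(8) = -43/64000 rad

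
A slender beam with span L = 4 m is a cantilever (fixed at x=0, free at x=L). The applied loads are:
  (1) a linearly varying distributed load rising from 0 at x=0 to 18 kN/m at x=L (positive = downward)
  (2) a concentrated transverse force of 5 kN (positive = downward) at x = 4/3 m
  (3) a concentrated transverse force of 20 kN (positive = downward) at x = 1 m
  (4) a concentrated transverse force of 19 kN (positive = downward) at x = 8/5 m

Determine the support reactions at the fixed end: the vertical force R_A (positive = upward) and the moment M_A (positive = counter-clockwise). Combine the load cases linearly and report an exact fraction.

Load 1 — triangular load w₀=18 kN/m (0→w₀ over full span):
  R_A = w₀L/2 = 18·4/2 = 36 kN
  M_A = w₀L²/3 = 18·4²/3 = 96 kN·m
Load 2 — point force P=5 kN at a=4/3 m (b=L-a=8/3):
  R_A = P = 5 kN
  M_A = Pa = 5·(4/3) = 20/3 kN·m
Load 3 — point force P=20 kN at a=1 m (b=L-a=3):
  R_A = P = 20 kN
  M_A = Pa = 20·1 = 20 kN·m
Load 4 — point force P=19 kN at a=8/5 m (b=L-a=12/5):
  R_A = P = 19 kN
  M_A = Pa = 19·(8/5) = 152/5 kN·m
Superposition: R_A = 80 kN, M_A = 2296/15 kN·m

R_A = 80 kN, M_A = 2296/15 kN·m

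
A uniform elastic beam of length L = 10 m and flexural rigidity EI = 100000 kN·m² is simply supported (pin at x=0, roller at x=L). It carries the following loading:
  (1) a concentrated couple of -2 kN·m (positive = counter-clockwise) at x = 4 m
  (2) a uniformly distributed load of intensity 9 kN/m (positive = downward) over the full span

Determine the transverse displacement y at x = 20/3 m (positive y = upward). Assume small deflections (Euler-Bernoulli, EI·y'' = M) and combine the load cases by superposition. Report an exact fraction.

y(20/3) = -20717/2025000 m

Load 1 — applied couple M₀=-2 kN·m at a=4 m (b=L-a=6):
  y_1 = (M₀x³/(6L)-M₀(x-a)²/2+C₁x)/EI  [x>a] with C₁=M₀(3b²-L²)/(6L)=-4/15 = ((-2)·(20/3)³/(6·10)-(-2)·((20/3)-4)²/2+(-4/15)·(20/3))/100000 = -23/506250 m
Load 2 — uniform load w=9 kN/m over full span:
  y_2 = -wx(L³-2Lx²+x³)/(24EI) = -9·(20/3)·(10³-2·10·(20/3)²+(20/3)³)/(24·100000) = -11/1080 m
Superposition: y = Σ y_i = -20717/2025000 m ≈ -0.010231 m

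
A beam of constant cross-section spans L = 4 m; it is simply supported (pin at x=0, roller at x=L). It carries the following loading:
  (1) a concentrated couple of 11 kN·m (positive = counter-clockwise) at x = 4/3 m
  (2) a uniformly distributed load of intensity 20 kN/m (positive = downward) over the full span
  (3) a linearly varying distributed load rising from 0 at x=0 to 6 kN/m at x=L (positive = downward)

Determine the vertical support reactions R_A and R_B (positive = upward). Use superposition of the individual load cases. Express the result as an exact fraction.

Load 1 — applied couple M₀=11 kN·m at a=4/3 m (b=L-a=8/3):
  R_A = M₀/L = 11/4 kN
  R_B = -M₀/L = -11/4 kN
Load 2 — uniform load w=20 kN/m over full span:
  R_A = wL/2 = 20·4/2 = 40 kN
  R_B = wL/2 = 20·4/2 = 40 kN
Load 3 — triangular load w₀=6 kN/m (0→w₀ over full span):
  R_A = w₀L/6 = 6·4/6 = 4 kN
  R_B = w₀L/3 = 6·4/3 = 8 kN
Superposition: R_A = 187/4 kN, R_B = 181/4 kN

R_A = 187/4 kN, R_B = 181/4 kN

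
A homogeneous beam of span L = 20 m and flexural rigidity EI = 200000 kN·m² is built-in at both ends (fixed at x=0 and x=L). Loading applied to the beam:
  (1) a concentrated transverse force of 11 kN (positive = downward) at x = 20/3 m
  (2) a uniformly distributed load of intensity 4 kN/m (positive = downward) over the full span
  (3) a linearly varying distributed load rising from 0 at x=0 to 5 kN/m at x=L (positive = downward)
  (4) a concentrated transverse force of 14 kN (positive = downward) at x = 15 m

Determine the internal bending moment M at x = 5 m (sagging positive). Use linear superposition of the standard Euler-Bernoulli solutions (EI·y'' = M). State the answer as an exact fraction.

Load 1 — point force P=11 kN at a=20/3 m (b=L-a=40/3):
  M_1 = Pb²(3a+b)x/L³ - Pab²/L²  [x≤a] = 11·(40/3)²·(3·(20/3)+(40/3))·5/20³ - 11·(20/3)·(40/3)²/20² = 220/27 kN·m
Load 2 — uniform load w=4 kN/m over full span:
  M_2 = wLx/2 - wL²/12 - wx²/2 = 4·20·5/2 - 4·20²/12 - 4·5²/2 = 50/3 kN·m
Load 3 — triangular load w₀=5 kN/m (0→w₀ over full span):
  M_3 = 3w₀Lx/20 - w₀L²/30 - w₀x³/(6L) = 3·5·20·5/20 - 5·20²/30 - 5·5³/(6·20) = 25/8 kN·m
Load 4 — point force P=14 kN at a=15 m (b=L-a=5):
  M_4 = Pb²(3a+b)x/L³ - Pab²/L²  [x≤a] = 14·5²·(3·15+5)·5/20³ - 14·15·5²/20² = -35/16 kN·m
Superposition: M = Σ M_i = 11125/432 kN·m ≈ 25.752315 kN·m

M(5) = 11125/432 kN·m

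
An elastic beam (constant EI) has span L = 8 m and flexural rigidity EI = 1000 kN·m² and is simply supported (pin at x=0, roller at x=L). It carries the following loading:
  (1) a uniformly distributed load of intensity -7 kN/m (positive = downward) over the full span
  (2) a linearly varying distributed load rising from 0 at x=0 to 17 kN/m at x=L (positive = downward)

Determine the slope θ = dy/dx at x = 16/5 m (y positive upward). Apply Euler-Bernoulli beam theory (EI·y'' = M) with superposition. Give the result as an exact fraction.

Load 1 — uniform load w=-7 kN/m over full span:
  θ_1 = -w(L³-6Lx²+4x³)/(24EI) = -(-7)·(8³-6·8·(16/5)²+4·(16/5)³)/(24·1000) = 2072/46875 rad
Load 2 — triangular load w₀=17 kN/m (0→w₀ over full span):
  θ_2 = -w₀(7L⁴-30L²x²+15x⁴)/(360LEI) = -17·(7·8⁴-30·8²·(16/5)²+15·(16/5)⁴)/(360·8·1000) = -43928/703125 rad
Superposition: θ = Σ θ_i = -12848/703125 rad ≈ -0.018273 rad

θ(16/5) = -12848/703125 rad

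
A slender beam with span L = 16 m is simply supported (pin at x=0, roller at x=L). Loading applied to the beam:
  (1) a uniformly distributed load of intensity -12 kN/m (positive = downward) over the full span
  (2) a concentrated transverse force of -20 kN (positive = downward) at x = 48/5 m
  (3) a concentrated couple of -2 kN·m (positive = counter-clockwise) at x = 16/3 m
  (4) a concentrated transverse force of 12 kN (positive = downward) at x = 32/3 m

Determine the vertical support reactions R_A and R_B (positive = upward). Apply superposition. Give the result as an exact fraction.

R_A = -801/8 kN, R_B = -799/8 kN

Load 1 — uniform load w=-12 kN/m over full span:
  R_A = wL/2 = (-12)·16/2 = -96 kN
  R_B = wL/2 = (-12)·16/2 = -96 kN
Load 2 — point force P=-20 kN at a=48/5 m (b=L-a=32/5):
  R_A = Pb/L = (-20)·(32/5)/16 = -8 kN
  R_B = Pa/L = (-20)·(48/5)/16 = -12 kN
Load 3 — applied couple M₀=-2 kN·m at a=16/3 m (b=L-a=32/3):
  R_A = M₀/L = (-2)/16 = -1/8 kN
  R_B = -M₀/L = -(-2)/16 = 1/8 kN
Load 4 — point force P=12 kN at a=32/3 m (b=L-a=16/3):
  R_A = Pb/L = 12·(16/3)/16 = 4 kN
  R_B = Pa/L = 12·(32/3)/16 = 8 kN
Superposition: R_A = -801/8 kN, R_B = -799/8 kN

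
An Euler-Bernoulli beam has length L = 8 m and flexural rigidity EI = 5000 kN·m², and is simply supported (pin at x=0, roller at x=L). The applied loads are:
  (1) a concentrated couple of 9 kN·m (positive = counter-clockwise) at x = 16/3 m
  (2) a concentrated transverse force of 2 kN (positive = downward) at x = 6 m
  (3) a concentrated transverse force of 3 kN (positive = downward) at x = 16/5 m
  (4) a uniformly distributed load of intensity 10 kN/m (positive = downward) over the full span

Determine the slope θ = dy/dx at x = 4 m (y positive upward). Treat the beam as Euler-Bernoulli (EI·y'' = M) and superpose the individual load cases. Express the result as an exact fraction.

θ(4) = 18/78125 rad

Load 1 — applied couple M₀=9 kN·m at a=16/3 m (b=L-a=8/3):
  θ_1 = (M₀x²/(2L)+C₁)/EI  [x≤a] with C₁=M₀(3b²-L²)/(6L)=-8 = (9·4²/(2·8)+(-8))/5000 = 1/5000 rad
Load 2 — point force P=2 kN at a=6 m (b=L-a=2):
  θ_2 = -Pb(L²-b²-3x²)/(6LEI)  [x≤a] = -2·2·(8²-2²-3·4²)/(6·8·5000) = -1/5000 rad
Load 3 — point force P=3 kN at a=16/5 m (b=L-a=24/5):
  θ_3 = -Pa(2L²-6Lx+3x²+a²)/(6LEI)  [x>a] = -3·(16/5)·(2·8²-6·8·4+3·4²+(16/5)²)/(6·8·5000) = 18/78125 rad
Load 4 — uniform load w=10 kN/m over full span:
  θ_4 = -w(L³-6Lx²+4x³)/(24EI) = -10·(8³-6·8·4²+4·4³)/(24·5000) = 0 rad
Superposition: θ = Σ θ_i = 18/78125 rad ≈ 0.000230 rad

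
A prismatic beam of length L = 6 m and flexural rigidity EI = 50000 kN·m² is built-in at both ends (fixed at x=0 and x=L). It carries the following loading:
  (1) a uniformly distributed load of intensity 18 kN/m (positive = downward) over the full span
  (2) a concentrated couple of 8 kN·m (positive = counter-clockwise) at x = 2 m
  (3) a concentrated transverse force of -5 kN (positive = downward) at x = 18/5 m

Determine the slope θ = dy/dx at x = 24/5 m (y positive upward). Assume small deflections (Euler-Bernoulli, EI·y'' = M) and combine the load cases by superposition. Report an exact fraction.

θ(24/5) = 8229/15625000 rad

Load 1 — uniform load w=18 kN/m over full span:
  θ_1 = -wx(L-x)(L-2x)/(12EI) = -18·(24/5)·(6-(24/5))·(6-2·(24/5))/(12·50000) = 243/390625 rad
Load 2 — applied couple M₀=8 kN·m at a=2 m (b=L-a=4):
  θ_2 = (R_Ax²/2 - M_Ax - M₀(x-a))/EI  [x>a] with R_A=16/9, M_A=0 = ((16/9)·(24/5)²/2 - 0·(24/5) - 8·((24/5)-2))/50000 = -3/78125 rad
Load 3 — point force P=-5 kN at a=18/5 m (b=L-a=12/5):
  θ_3 = Pa²(L-x)(2bL-(3b+a)(L-x))/(2L³EI)  [x>a] = (-5)·(18/5)²·(6-(24/5))·(2·(12/5)·6-(3·(12/5)+(18/5))·(6-(24/5)))/(2·6³·50000) = -891/15625000 rad
Superposition: θ = Σ θ_i = 8229/15625000 rad ≈ 0.000527 rad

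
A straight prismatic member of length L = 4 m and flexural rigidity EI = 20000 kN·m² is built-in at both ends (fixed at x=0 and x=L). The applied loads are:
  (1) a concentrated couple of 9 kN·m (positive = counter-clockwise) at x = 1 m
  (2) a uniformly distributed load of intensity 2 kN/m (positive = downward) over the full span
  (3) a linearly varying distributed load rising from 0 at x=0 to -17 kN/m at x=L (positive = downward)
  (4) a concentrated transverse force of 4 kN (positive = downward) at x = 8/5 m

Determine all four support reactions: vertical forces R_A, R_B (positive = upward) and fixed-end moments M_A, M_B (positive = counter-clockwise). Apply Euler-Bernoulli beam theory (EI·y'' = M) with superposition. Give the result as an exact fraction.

R_A = -4307/4000 kN, M_A = -11567/2000 kN·m, R_B = -83693/4000 kN, M_B = 73259/6000 kN·m

Load 1 — applied couple M₀=9 kN·m at a=1 m (b=L-a=3):
  R_A = 6M₀ab/L³ = 6·9·1·3/4³ = 81/32 kN
  M_A = M₀b(2a-b)/L² = 9·3·(2·1-3)/4² = -27/16 kN·m
  R_B = -6M₀ab/L³ = -6·9·1·3/4³ = -81/32 kN
  M_B = M₀a(2b-a)/L² = 9·1·(2·3-1)/4² = 45/16 kN·m
Load 2 — uniform load w=2 kN/m over full span:
  R_A = wL/2 = 2·4/2 = 4 kN
  M_A = wL²/12 = 2·4²/12 = 8/3 kN·m
  R_B = wL/2 = 2·4/2 = 4 kN
  M_B = -wL²/12 = -2·4²/12 = -8/3 kN·m
Load 3 — triangular load w₀=-17 kN/m (0→w₀ over full span):
  R_A = 3w₀L/20 = 3·(-17)·4/20 = -51/5 kN
  M_A = w₀L²/30 = (-17)·4²/30 = -136/15 kN·m
  R_B = 7w₀L/20 = 7·(-17)·4/20 = -119/5 kN
  M_B = -w₀L²/20 = -(-17)·4²/20 = 68/5 kN·m
Load 4 — point force P=4 kN at a=8/5 m (b=L-a=12/5):
  R_A = Pb²(3a+b)/L³ = 4·(12/5)²·(3·(8/5)+(12/5))/4³ = 324/125 kN
  M_A = Pab²/L² = 4·(8/5)·(12/5)²/4² = 288/125 kN·m
  R_B = Pa²(a+3b)/L³ = 4·(8/5)²·((8/5)+3·(12/5))/4³ = 176/125 kN
  M_B = -Pa²b/L² = -4·(8/5)²·(12/5)/4² = -192/125 kN·m
Superposition: R_A = -4307/4000 kN, M_A = -11567/2000 kN·m, R_B = -83693/4000 kN, M_B = 73259/6000 kN·m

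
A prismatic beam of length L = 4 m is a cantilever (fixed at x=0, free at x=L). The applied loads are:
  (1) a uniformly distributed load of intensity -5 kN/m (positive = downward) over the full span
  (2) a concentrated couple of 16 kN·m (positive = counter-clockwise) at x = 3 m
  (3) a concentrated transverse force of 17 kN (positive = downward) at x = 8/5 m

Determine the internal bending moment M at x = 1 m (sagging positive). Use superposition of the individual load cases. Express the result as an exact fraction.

Load 1 — uniform load w=-5 kN/m over full span:
  M_1 = -w(L-x)²/2 = -(-5)·(4-1)²/2 = 45/2 kN·m
Load 2 — applied couple M₀=16 kN·m at a=3 m (b=L-a=1):
  M_2 = M₀  [x≤a] = 16 = 16 kN·m
Load 3 — point force P=17 kN at a=8/5 m (b=L-a=12/5):
  M_3 = -P(a-x)  [x≤a] = -17·((8/5)-1) = -51/5 kN·m
Superposition: M = Σ M_i = 283/10 kN·m ≈ 28.300000 kN·m

M(1) = 283/10 kN·m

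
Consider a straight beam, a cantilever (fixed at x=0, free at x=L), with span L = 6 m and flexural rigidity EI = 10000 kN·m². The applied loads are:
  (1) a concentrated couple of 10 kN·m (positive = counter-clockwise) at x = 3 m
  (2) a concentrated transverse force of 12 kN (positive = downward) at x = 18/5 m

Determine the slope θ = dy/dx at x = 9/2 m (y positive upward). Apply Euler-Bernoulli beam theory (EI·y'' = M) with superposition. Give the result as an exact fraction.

Load 1 — applied couple M₀=10 kN·m at a=3 m (b=L-a=3):
  θ_1 = M₀a/EI  [x>a] = 10·3/10000 = 3/1000 rad
Load 2 — point force P=12 kN at a=18/5 m (b=L-a=12/5):
  θ_2 = -Pa²/(2EI)  [x>a] = -12·(18/5)²/(2·10000) = -243/31250 rad
Superposition: θ = Σ θ_i = -597/125000 rad ≈ -0.004776 rad

θ(9/2) = -597/125000 rad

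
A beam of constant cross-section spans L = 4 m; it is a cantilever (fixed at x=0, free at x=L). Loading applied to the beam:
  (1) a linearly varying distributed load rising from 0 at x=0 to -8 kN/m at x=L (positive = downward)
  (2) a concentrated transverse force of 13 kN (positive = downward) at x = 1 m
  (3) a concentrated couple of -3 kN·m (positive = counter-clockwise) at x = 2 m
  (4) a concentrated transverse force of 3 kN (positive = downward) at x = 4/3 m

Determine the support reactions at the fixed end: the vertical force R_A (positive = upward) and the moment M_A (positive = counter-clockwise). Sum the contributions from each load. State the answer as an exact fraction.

Load 1 — triangular load w₀=-8 kN/m (0→w₀ over full span):
  R_A = w₀L/2 = (-8)·4/2 = -16 kN
  M_A = w₀L²/3 = (-8)·4²/3 = -128/3 kN·m
Load 2 — point force P=13 kN at a=1 m (b=L-a=3):
  R_A = P = 13 kN
  M_A = Pa = 13·1 = 13 kN·m
Load 3 — applied couple M₀=-3 kN·m at a=2 m (b=L-a=2):
  R_A = 0 kN
  M_A = -M₀ = -(-3) = 3 kN·m
Load 4 — point force P=3 kN at a=4/3 m (b=L-a=8/3):
  R_A = P = 3 kN
  M_A = Pa = 3·(4/3) = 4 kN·m
Superposition: R_A = 0 kN, M_A = -68/3 kN·m

R_A = 0 kN, M_A = -68/3 kN·m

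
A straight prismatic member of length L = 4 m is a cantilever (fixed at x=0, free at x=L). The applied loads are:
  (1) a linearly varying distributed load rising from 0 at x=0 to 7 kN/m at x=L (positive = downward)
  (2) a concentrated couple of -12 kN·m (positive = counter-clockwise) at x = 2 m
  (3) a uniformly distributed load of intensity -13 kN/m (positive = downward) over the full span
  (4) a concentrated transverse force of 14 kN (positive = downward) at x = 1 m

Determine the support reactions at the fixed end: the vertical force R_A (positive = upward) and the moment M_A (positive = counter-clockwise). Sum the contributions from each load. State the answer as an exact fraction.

R_A = -24 kN, M_A = -122/3 kN·m

Load 1 — triangular load w₀=7 kN/m (0→w₀ over full span):
  R_A = w₀L/2 = 7·4/2 = 14 kN
  M_A = w₀L²/3 = 7·4²/3 = 112/3 kN·m
Load 2 — applied couple M₀=-12 kN·m at a=2 m (b=L-a=2):
  R_A = 0 kN
  M_A = -M₀ = -(-12) = 12 kN·m
Load 3 — uniform load w=-13 kN/m over full span:
  R_A = wL = (-13)·4 = -52 kN
  M_A = wL²/2 = (-13)·4²/2 = -104 kN·m
Load 4 — point force P=14 kN at a=1 m (b=L-a=3):
  R_A = P = 14 kN
  M_A = Pa = 14·1 = 14 kN·m
Superposition: R_A = -24 kN, M_A = -122/3 kN·m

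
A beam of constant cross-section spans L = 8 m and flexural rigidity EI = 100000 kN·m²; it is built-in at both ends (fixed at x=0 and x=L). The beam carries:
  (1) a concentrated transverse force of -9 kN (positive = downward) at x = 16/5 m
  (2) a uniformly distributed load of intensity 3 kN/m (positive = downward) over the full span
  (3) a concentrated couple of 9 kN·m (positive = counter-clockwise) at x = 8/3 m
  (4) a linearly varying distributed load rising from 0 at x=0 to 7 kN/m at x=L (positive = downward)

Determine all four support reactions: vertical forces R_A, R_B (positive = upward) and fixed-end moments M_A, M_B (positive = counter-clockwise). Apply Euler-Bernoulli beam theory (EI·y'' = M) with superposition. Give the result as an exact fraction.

R_A = 4017/250 kN, M_A = 7712/375 kN·m, R_B = 6733/250 kN, M_B = -3561/125 kN·m

Load 1 — point force P=-9 kN at a=16/5 m (b=L-a=24/5):
  R_A = Pb²(3a+b)/L³ = (-9)·(24/5)²·(3·(16/5)+(24/5))/8³ = -729/125 kN
  M_A = Pab²/L² = (-9)·(16/5)·(24/5)²/8² = -1296/125 kN·m
  R_B = Pa²(a+3b)/L³ = (-9)·(16/5)²·((16/5)+3·(24/5))/8³ = -396/125 kN
  M_B = -Pa²b/L² = -(-9)·(16/5)²·(24/5)/8² = 864/125 kN·m
Load 2 — uniform load w=3 kN/m over full span:
  R_A = wL/2 = 3·8/2 = 12 kN
  M_A = wL²/12 = 3·8²/12 = 16 kN·m
  R_B = wL/2 = 3·8/2 = 12 kN
  M_B = -wL²/12 = -3·8²/12 = -16 kN·m
Load 3 — applied couple M₀=9 kN·m at a=8/3 m (b=L-a=16/3):
  R_A = 6M₀ab/L³ = 6·9·(8/3)·(16/3)/8³ = 3/2 kN
  M_A = M₀b(2a-b)/L² = 9·(16/3)·(2·(8/3)-(16/3))/8² = 0 kN·m
  R_B = -6M₀ab/L³ = -6·9·(8/3)·(16/3)/8³ = -3/2 kN
  M_B = M₀a(2b-a)/L² = 9·(8/3)·(2·(16/3)-(8/3))/8² = 3 kN·m
Load 4 — triangular load w₀=7 kN/m (0→w₀ over full span):
  R_A = 3w₀L/20 = 3·7·8/20 = 42/5 kN
  M_A = w₀L²/30 = 7·8²/30 = 224/15 kN·m
  R_B = 7w₀L/20 = 7·7·8/20 = 98/5 kN
  M_B = -w₀L²/20 = -7·8²/20 = -112/5 kN·m
Superposition: R_A = 4017/250 kN, M_A = 7712/375 kN·m, R_B = 6733/250 kN, M_B = -3561/125 kN·m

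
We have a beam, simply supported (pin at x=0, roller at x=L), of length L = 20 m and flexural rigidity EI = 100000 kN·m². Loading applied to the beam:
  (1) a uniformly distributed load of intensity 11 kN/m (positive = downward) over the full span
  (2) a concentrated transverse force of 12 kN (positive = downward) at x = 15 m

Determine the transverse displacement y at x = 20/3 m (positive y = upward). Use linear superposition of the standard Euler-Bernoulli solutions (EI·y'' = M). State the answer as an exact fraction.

Load 1 — uniform load w=11 kN/m over full span:
  y_1 = -wx(L³-2Lx²+x³)/(24EI) = -11·(20/3)·(20³-2·20·(20/3)²+(20/3)³)/(24·100000) = -242/1215 m
Load 2 — point force P=12 kN at a=15 m (b=L-a=5):
  y_2 = -Pbx(L²-b²-x²)/(6LEI)  [x≤a] = -12·5·(20/3)·(20²-5²-(20/3)²)/(6·20·100000) = -119/10800 m
Superposition: y = Σ y_i = -20431/97200 m ≈ -0.210195 m

y(20/3) = -20431/97200 m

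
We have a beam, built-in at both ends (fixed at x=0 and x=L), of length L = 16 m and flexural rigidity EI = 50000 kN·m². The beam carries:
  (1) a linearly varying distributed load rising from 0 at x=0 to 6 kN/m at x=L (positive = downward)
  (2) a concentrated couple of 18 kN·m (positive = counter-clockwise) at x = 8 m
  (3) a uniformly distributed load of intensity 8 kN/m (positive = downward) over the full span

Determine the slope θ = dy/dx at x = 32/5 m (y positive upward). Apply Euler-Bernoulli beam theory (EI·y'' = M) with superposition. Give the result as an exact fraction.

θ(32/5) = -7199/1953125 rad

Load 1 — triangular load w₀=6 kN/m (0→w₀ over full span):
  θ_1 = -w₀(2x(L-x)(L-2x)(x+2L)+x²(L-x)²)/(120LEI) = -6·(2·(32/5)·(16-(32/5))·(16-2·(32/5))·((32/5)+2·16)+(32/5)²·(16-(32/5))²)/(120·16·50000) = -2304/1953125 rad
Load 2 — applied couple M₀=18 kN·m at a=8 m (b=L-a=8):
  θ_2 = (R_Ax²/2 - M_Ax)/EI  [x≤a] with R_A=27/16, M_A=9/2 = ((27/16)·(32/5)²/2 - (9/2)·(32/5))/50000 = 9/78125 rad
Load 3 — uniform load w=8 kN/m over full span:
  θ_3 = -wx(L-x)(L-2x)/(12EI) = -8·(32/5)·(16-(32/5))·(16-2·(32/5))/(12·50000) = -1024/390625 rad
Superposition: θ = Σ θ_i = -7199/1953125 rad ≈ -0.003686 rad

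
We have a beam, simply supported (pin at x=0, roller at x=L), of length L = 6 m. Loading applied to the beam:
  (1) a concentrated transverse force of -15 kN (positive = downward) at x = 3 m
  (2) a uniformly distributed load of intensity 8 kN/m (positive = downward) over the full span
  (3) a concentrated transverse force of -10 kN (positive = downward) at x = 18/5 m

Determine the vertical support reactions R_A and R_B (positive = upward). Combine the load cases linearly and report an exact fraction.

Load 1 — point force P=-15 kN at a=3 m (b=L-a=3):
  R_A = Pb/L = (-15)·3/6 = -15/2 kN
  R_B = Pa/L = (-15)·3/6 = -15/2 kN
Load 2 — uniform load w=8 kN/m over full span:
  R_A = wL/2 = 8·6/2 = 24 kN
  R_B = wL/2 = 8·6/2 = 24 kN
Load 3 — point force P=-10 kN at a=18/5 m (b=L-a=12/5):
  R_A = Pb/L = (-10)·(12/5)/6 = -4 kN
  R_B = Pa/L = (-10)·(18/5)/6 = -6 kN
Superposition: R_A = 25/2 kN, R_B = 21/2 kN

R_A = 25/2 kN, R_B = 21/2 kN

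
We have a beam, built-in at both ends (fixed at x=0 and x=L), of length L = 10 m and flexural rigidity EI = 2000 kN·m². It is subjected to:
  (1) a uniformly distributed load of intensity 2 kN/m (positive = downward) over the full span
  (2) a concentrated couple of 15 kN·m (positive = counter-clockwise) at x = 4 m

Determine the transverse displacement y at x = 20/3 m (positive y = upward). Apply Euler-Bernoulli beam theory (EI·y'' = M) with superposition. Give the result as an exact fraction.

y(20/3) = -169/12150 m

Load 1 — uniform load w=2 kN/m over full span:
  y_1 = -wx²(L-x)²/(24EI) = -2·(20/3)²·(10-(20/3))²/(24·2000) = -5/243 m
Load 2 — applied couple M₀=15 kN·m at a=4 m (b=L-a=6):
  y_2 = (R_Ax³/6 - M_Ax²/2 - M₀(x-a)²/2)/EI  [x>a] with R_A=54/25, M_A=9/5 = ((54/25)·(20/3)³/6 - (9/5)·(20/3)²/2 - 15·((20/3)-4)²/2)/2000 = 1/150 m
Superposition: y = Σ y_i = -169/12150 m ≈ -0.013909 m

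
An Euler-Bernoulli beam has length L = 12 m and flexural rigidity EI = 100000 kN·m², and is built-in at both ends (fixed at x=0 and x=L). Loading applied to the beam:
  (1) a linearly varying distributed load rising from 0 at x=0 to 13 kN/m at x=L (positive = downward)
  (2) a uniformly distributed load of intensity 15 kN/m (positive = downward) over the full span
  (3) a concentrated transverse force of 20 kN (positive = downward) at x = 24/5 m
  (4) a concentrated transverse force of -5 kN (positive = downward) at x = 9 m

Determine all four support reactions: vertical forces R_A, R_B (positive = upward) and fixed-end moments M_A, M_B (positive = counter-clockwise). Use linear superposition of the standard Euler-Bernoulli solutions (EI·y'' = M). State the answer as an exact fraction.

R_A = 100463/800 kN, M_A = 109659/400 kN·m, R_B = 117937/800 kN, M_B = -115281/400 kN·m

Load 1 — triangular load w₀=13 kN/m (0→w₀ over full span):
  R_A = 3w₀L/20 = 3·13·12/20 = 117/5 kN
  M_A = w₀L²/30 = 13·12²/30 = 312/5 kN·m
  R_B = 7w₀L/20 = 7·13·12/20 = 273/5 kN
  M_B = -w₀L²/20 = -13·12²/20 = -468/5 kN·m
Load 2 — uniform load w=15 kN/m over full span:
  R_A = wL/2 = 15·12/2 = 90 kN
  M_A = wL²/12 = 15·12²/12 = 180 kN·m
  R_B = wL/2 = 15·12/2 = 90 kN
  M_B = -wL²/12 = -15·12²/12 = -180 kN·m
Load 3 — point force P=20 kN at a=24/5 m (b=L-a=36/5):
  R_A = Pb²(3a+b)/L³ = 20·(36/5)²·(3·(24/5)+(36/5))/12³ = 324/25 kN
  M_A = Pab²/L² = 20·(24/5)·(36/5)²/12² = 864/25 kN·m
  R_B = Pa²(a+3b)/L³ = 20·(24/5)²·((24/5)+3·(36/5))/12³ = 176/25 kN
  M_B = -Pa²b/L² = -20·(24/5)²·(36/5)/12² = -576/25 kN·m
Load 4 — point force P=-5 kN at a=9 m (b=L-a=3):
  R_A = Pb²(3a+b)/L³ = (-5)·3²·(3·9+3)/12³ = -25/32 kN
  M_A = Pab²/L² = (-5)·9·3²/12² = -45/16 kN·m
  R_B = Pa²(a+3b)/L³ = (-5)·9²·(9+3·3)/12³ = -135/32 kN
  M_B = -Pa²b/L² = -(-5)·9²·3/12² = 135/16 kN·m
Superposition: R_A = 100463/800 kN, M_A = 109659/400 kN·m, R_B = 117937/800 kN, M_B = -115281/400 kN·m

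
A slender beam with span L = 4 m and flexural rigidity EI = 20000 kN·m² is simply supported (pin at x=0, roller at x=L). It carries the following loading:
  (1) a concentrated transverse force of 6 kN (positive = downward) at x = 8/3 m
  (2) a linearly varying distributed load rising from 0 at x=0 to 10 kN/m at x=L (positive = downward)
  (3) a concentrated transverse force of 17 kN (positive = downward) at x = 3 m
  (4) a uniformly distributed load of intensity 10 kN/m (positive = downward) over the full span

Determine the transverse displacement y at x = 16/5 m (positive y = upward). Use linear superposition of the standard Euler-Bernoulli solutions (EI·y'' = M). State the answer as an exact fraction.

y(16/5) = -7663373/3375000000 m

Load 1 — point force P=6 kN at a=8/3 m (b=L-a=4/3):
  y_1 = -Pa(L-x)(2Lx-a²-x²)/(6LEI)  [x>a] = -6·(8/3)·(4-(16/5))·(2·4·(16/5)-(8/3)²-(16/5)²)/(6·4·20000) = -464/2109375 m
Load 2 — triangular load w₀=10 kN/m (0→w₀ over full span):
  y_2 = -w₀x(7L⁴-10L²x²+3x⁴)/(360LEI) = -10·(16/5)·(7·4⁴-10·4²·(16/5)²+3·(16/5)⁴)/(360·4·20000) = -1016/1953125 m
Load 3 — point force P=17 kN at a=3 m (b=L-a=1):
  y_3 = -Pa(L-x)(2Lx-a²-x²)/(6LEI)  [x>a] = -17·3·(4-(16/5))·(2·4·(16/5)-3²-(16/5)²)/(6·4·20000) = -2703/5000000 m
Load 4 — uniform load w=10 kN/m over full span:
  y_4 = -wx(L³-2Lx²+x³)/(24EI) = -10·(16/5)·(4³-2·4·(16/5)²+(16/5)³)/(24·20000) = -232/234375 m
Superposition: y = Σ y_i = -7663373/3375000000 m ≈ -0.002271 m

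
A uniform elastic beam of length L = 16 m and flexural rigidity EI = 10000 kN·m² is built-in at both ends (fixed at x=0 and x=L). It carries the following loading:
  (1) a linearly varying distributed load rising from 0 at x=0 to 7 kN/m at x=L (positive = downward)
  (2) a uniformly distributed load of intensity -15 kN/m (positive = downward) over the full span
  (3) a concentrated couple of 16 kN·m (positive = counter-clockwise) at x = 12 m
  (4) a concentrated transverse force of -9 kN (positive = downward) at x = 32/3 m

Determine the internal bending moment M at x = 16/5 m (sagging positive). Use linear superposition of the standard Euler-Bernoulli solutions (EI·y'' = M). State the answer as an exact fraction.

Load 1 — triangular load w₀=7 kN/m (0→w₀ over full span):
  M_1 = 3w₀Lx/20 - w₀L²/30 - w₀x³/(6L) = 3·7·16·(16/5)/20 - 7·16²/30 - 7·(16/5)³/(6·16) = -3136/375 kN·m
Load 2 — uniform load w=-15 kN/m over full span:
  M_2 = wLx/2 - wL²/12 - wx²/2 = (-15)·16·(16/5)/2 - (-15)·16²/12 - (-15)·(16/5)²/2 = 64/5 kN·m
Load 3 — applied couple M₀=16 kN·m at a=12 m (b=L-a=4):
  M_3 = R_Ax - M_A  [x≤a] with R_A=9/8, M_A=5 = (9/8)·(16/5) - 5 = -7/5 kN·m
Load 4 — point force P=-9 kN at a=32/3 m (b=L-a=16/3):
  M_4 = Pb²(3a+b)x/L³ - Pab²/L²  [x≤a] = (-9)·(16/3)²·(3·(32/3)+(16/3))·(16/5)/16³ - (-9)·(32/3)·(16/3)²/16² = 16/5 kN·m
Superposition: M = Σ M_i = 2339/375 kN·m ≈ 6.237333 kN·m

M(16/5) = 2339/375 kN·m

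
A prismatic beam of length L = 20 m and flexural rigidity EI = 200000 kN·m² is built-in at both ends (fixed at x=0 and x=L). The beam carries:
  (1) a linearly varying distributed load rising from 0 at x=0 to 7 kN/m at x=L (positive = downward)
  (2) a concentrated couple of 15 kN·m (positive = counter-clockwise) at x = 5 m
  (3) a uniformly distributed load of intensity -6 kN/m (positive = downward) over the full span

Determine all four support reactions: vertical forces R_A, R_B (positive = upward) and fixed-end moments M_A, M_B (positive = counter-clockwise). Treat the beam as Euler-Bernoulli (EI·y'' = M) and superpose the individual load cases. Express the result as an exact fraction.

Load 1 — triangular load w₀=7 kN/m (0→w₀ over full span):
  R_A = 3w₀L/20 = 3·7·20/20 = 21 kN
  M_A = w₀L²/30 = 7·20²/30 = 280/3 kN·m
  R_B = 7w₀L/20 = 7·7·20/20 = 49 kN
  M_B = -w₀L²/20 = -7·20²/20 = -140 kN·m
Load 2 — applied couple M₀=15 kN·m at a=5 m (b=L-a=15):
  R_A = 6M₀ab/L³ = 6·15·5·15/20³ = 27/32 kN
  M_A = M₀b(2a-b)/L² = 15·15·(2·5-15)/20² = -45/16 kN·m
  R_B = -6M₀ab/L³ = -6·15·5·15/20³ = -27/32 kN
  M_B = M₀a(2b-a)/L² = 15·5·(2·15-5)/20² = 75/16 kN·m
Load 3 — uniform load w=-6 kN/m over full span:
  R_A = wL/2 = (-6)·20/2 = -60 kN
  M_A = wL²/12 = (-6)·20²/12 = -200 kN·m
  R_B = wL/2 = (-6)·20/2 = -60 kN
  M_B = -wL²/12 = -(-6)·20²/12 = 200 kN·m
Superposition: R_A = -1221/32 kN, M_A = -5255/48 kN·m, R_B = -379/32 kN, M_B = 1035/16 kN·m

R_A = -1221/32 kN, M_A = -5255/48 kN·m, R_B = -379/32 kN, M_B = 1035/16 kN·m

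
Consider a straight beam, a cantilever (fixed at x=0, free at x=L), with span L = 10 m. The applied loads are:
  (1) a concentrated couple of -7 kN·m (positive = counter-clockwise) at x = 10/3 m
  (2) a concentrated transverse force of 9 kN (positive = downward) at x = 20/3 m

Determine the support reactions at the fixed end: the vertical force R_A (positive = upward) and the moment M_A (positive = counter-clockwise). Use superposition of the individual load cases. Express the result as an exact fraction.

Load 1 — applied couple M₀=-7 kN·m at a=10/3 m (b=L-a=20/3):
  R_A = 0 kN
  M_A = -M₀ = -(-7) = 7 kN·m
Load 2 — point force P=9 kN at a=20/3 m (b=L-a=10/3):
  R_A = P = 9 kN
  M_A = Pa = 9·(20/3) = 60 kN·m
Superposition: R_A = 9 kN, M_A = 67 kN·m

R_A = 9 kN, M_A = 67 kN·m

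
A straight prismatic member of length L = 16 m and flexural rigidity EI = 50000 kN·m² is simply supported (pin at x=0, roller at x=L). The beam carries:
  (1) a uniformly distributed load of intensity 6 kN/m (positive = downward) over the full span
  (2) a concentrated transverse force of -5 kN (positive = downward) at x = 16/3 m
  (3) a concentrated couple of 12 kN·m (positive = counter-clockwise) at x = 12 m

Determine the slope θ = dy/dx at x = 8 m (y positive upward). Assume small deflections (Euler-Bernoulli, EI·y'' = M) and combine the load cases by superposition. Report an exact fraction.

θ(8) = -481/2025000 rad

Load 1 — uniform load w=6 kN/m over full span:
  θ_1 = -w(L³-6Lx²+4x³)/(24EI) = -6·(16³-6·16·8²+4·8³)/(24·50000) = 0 rad
Load 2 — point force P=-5 kN at a=16/3 m (b=L-a=32/3):
  θ_2 = -Pa(2L²-6Lx+3x²+a²)/(6LEI)  [x>a] = -(-5)·(16/3)·(2·16²-6·16·8+3·8²+(16/3)²)/(6·16·50000) = -2/10125 rad
Load 3 — applied couple M₀=12 kN·m at a=12 m (b=L-a=4):
  θ_3 = (M₀x²/(2L)+C₁)/EI  [x≤a] with C₁=M₀(3b²-L²)/(6L)=-26 = (12·8²/(2·16)+(-26))/50000 = -1/25000 rad
Superposition: θ = Σ θ_i = -481/2025000 rad ≈ -0.000238 rad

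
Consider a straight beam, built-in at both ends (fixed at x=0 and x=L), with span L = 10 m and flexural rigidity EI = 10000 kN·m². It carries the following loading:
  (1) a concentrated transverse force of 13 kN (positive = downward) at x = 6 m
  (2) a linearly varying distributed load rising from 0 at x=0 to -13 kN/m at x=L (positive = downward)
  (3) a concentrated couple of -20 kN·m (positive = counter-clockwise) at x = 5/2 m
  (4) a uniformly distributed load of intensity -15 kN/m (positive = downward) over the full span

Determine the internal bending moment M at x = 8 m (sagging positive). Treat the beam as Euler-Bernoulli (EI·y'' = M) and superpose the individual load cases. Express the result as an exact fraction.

Load 1 — point force P=13 kN at a=6 m (b=L-a=4):
  M_1 = Pa²(a+3b)(L-x)/L³ - Pa²b/L²  [x>a] = 13·6²·(6+3·4)·(10-8)/10³ - 13·6²·4/10² = -234/125 kN·m
Load 2 — triangular load w₀=-13 kN/m (0→w₀ over full span):
  M_2 = 3w₀Lx/20 - w₀L²/30 - w₀x³/(6L) = 3·(-13)·10·8/20 - (-13)·10²/30 - (-13)·8³/(6·10) = -26/15 kN·m
Load 3 — applied couple M₀=-20 kN·m at a=5/2 m (b=L-a=15/2):
  M_3 = R_Ax - M_A - M₀  [x>a] with R_A=-9/4, M_A=15/4 = (-9/4)·8 - (15/4) - (-20) = -7/4 kN·m
Load 4 — uniform load w=-15 kN/m over full span:
  M_4 = wLx/2 - wL²/12 - wx²/2 = (-15)·10·8/2 - (-15)·10²/12 - (-15)·8²/2 = 5 kN·m
Superposition: M = Σ M_i = -533/1500 kN·m ≈ -0.355333 kN·m

M(8) = -533/1500 kN·m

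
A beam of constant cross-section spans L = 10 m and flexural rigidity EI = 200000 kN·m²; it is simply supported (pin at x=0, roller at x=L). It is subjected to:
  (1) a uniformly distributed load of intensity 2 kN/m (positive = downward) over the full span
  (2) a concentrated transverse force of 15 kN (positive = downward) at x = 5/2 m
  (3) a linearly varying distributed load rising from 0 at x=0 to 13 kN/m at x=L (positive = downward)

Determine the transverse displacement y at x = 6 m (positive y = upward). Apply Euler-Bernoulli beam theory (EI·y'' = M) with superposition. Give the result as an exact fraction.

y(6) = -757969/120000000 m

Load 1 — uniform load w=2 kN/m over full span:
  y_1 = -wx(L³-2Lx²+x³)/(24EI) = -2·6·(10³-2·10·6²+6³)/(24·200000) = -31/25000 m
Load 2 — point force P=15 kN at a=5/2 m (b=L-a=15/2):
  y_2 = -Pa(L-x)(2Lx-a²-x²)/(6LEI)  [x>a] = -15·(5/2)·(10-6)·(2·10·6-(5/2)²-6²)/(6·10·200000) = -311/320000 m
Load 3 — triangular load w₀=13 kN/m (0→w₀ over full span):
  y_3 = -w₀x(7L⁴-10L²x²+3x⁴)/(360LEI) = -13·6·(7·10⁴-10·10²·6²+3·6⁴)/(360·10·200000) = -962/234375 m
Superposition: y = Σ y_i = -757969/120000000 m ≈ -0.006316 m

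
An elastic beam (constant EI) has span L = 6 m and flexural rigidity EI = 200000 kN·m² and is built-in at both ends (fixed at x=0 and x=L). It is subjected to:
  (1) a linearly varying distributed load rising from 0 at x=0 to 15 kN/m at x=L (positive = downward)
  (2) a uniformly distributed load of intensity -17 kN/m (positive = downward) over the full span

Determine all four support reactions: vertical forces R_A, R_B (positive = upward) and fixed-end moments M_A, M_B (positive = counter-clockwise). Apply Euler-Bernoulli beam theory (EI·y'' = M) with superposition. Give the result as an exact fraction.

Load 1 — triangular load w₀=15 kN/m (0→w₀ over full span):
  R_A = 3w₀L/20 = 3·15·6/20 = 27/2 kN
  M_A = w₀L²/30 = 15·6²/30 = 18 kN·m
  R_B = 7w₀L/20 = 7·15·6/20 = 63/2 kN
  M_B = -w₀L²/20 = -15·6²/20 = -27 kN·m
Load 2 — uniform load w=-17 kN/m over full span:
  R_A = wL/2 = (-17)·6/2 = -51 kN
  M_A = wL²/12 = (-17)·6²/12 = -51 kN·m
  R_B = wL/2 = (-17)·6/2 = -51 kN
  M_B = -wL²/12 = -(-17)·6²/12 = 51 kN·m
Superposition: R_A = -75/2 kN, M_A = -33 kN·m, R_B = -39/2 kN, M_B = 24 kN·m

R_A = -75/2 kN, M_A = -33 kN·m, R_B = -39/2 kN, M_B = 24 kN·m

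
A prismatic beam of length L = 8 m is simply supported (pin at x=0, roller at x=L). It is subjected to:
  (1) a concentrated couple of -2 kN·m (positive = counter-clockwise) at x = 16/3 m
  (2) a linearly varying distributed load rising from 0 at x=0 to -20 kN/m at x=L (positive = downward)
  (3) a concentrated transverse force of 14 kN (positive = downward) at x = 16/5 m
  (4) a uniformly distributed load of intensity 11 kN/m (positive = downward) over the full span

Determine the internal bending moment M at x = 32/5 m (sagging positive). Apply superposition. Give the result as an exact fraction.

Load 1 — applied couple M₀=-2 kN·m at a=16/3 m (b=L-a=8/3):
  M_1 = M₀x/L - M₀  [x>a] = (-2)·(32/5)/8 - (-2) = 2/5 kN·m
Load 2 — triangular load w₀=-20 kN/m (0→w₀ over full span):
  M_2 = w₀Lx/6 - w₀x³/(6L) = (-20)·8·(32/5)/6 - (-20)·(32/5)³/(6·8) = -1536/25 kN·m
Load 3 — point force P=14 kN at a=16/5 m (b=L-a=24/5):
  M_3 = Pa(L-x)/L  [x>a] = 14·(16/5)·(8-(32/5))/8 = 224/25 kN·m
Load 4 — uniform load w=11 kN/m over full span:
  M_4 = wx(L-x)/2 = 11·(32/5)·(8-(32/5))/2 = 1408/25 kN·m
Superposition: M = Σ M_i = 106/25 kN·m ≈ 4.240000 kN·m

M(32/5) = 106/25 kN·m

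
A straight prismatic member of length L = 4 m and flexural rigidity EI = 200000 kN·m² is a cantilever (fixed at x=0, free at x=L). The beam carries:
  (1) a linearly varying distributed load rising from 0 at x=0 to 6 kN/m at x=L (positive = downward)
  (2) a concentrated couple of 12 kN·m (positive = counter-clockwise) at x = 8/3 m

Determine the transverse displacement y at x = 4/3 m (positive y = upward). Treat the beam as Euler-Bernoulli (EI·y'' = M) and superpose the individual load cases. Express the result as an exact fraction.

Load 1 — triangular load w₀=6 kN/m (0→w₀ over full span):
  y_1 = (w₀Lx³/12-w₀L²x²/6-w₀x⁵/(120L))/EI = (6·4·(4/3)³/12-6·4²·(4/3)²/6-6·(4/3)⁵/(120·4))/200000 = -451/3796875 m
Load 2 — applied couple M₀=12 kN·m at a=8/3 m (b=L-a=4/3):
  y_2 = M₀x²/(2EI)  [x≤a] = 12·(4/3)²/(2·200000) = 1/18750 m
Superposition: y = Σ y_i = -497/7593750 m ≈ -0.000065 m

y(4/3) = -497/7593750 m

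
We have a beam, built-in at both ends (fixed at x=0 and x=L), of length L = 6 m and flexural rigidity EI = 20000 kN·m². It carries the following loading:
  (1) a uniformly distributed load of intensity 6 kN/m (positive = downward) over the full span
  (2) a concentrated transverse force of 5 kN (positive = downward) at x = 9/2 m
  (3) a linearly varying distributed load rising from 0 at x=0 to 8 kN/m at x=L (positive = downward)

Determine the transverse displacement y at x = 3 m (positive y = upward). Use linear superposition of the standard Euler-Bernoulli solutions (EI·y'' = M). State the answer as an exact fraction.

Load 1 — uniform load w=6 kN/m over full span:
  y_1 = -wx²(L-x)²/(24EI) = -6·3²·(6-3)²/(24·20000) = -81/80000 m
Load 2 — point force P=5 kN at a=9/2 m (b=L-a=3/2):
  y_2 = -Pb²x²(3aL-(3a+b)x)/(6L³EI)  [x≤a] = -5·(3/2)²·3²·(3·(9/2)·6-(3·(9/2)+(3/2))·3)/(6·6³·20000) = -9/64000 m
Load 3 — triangular load w₀=8 kN/m (0→w₀ over full span):
  y_3 = -w₀x²(L-x)²(x+2L)/(120LEI) = -8·3²·(6-3)²·(3+2·6)/(120·6·20000) = -27/40000 m
Superposition: y = Σ y_i = -117/64000 m ≈ -0.001828 m

y(3) = -117/64000 m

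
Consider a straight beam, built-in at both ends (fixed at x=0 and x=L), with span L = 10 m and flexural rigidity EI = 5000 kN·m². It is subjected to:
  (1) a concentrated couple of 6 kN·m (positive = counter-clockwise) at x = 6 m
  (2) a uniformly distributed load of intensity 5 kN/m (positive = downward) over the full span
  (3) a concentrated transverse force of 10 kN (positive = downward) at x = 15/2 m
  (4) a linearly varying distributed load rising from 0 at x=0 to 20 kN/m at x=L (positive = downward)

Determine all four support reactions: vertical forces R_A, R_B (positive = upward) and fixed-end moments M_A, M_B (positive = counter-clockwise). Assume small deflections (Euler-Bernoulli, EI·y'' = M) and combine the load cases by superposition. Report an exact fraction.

R_A = 114853/2000 kN, M_A = 137929/1200 kN·m, R_B = 205147/2000 kN, M_B = -186011/1200 kN·m

Load 1 — applied couple M₀=6 kN·m at a=6 m (b=L-a=4):
  R_A = 6M₀ab/L³ = 6·6·6·4/10³ = 108/125 kN
  M_A = M₀b(2a-b)/L² = 6·4·(2·6-4)/10² = 48/25 kN·m
  R_B = -6M₀ab/L³ = -6·6·6·4/10³ = -108/125 kN
  M_B = M₀a(2b-a)/L² = 6·6·(2·4-6)/10² = 18/25 kN·m
Load 2 — uniform load w=5 kN/m over full span:
  R_A = wL/2 = 5·10/2 = 25 kN
  M_A = wL²/12 = 5·10²/12 = 125/3 kN·m
  R_B = wL/2 = 5·10/2 = 25 kN
  M_B = -wL²/12 = -5·10²/12 = -125/3 kN·m
Load 3 — point force P=10 kN at a=15/2 m (b=L-a=5/2):
  R_A = Pb²(3a+b)/L³ = 10·(5/2)²·(3·(15/2)+(5/2))/10³ = 25/16 kN
  M_A = Pab²/L² = 10·(15/2)·(5/2)²/10² = 75/16 kN·m
  R_B = Pa²(a+3b)/L³ = 10·(15/2)²·((15/2)+3·(5/2))/10³ = 135/16 kN
  M_B = -Pa²b/L² = -10·(15/2)²·(5/2)/10² = -225/16 kN·m
Load 4 — triangular load w₀=20 kN/m (0→w₀ over full span):
  R_A = 3w₀L/20 = 3·20·10/20 = 30 kN
  M_A = w₀L²/30 = 20·10²/30 = 200/3 kN·m
  R_B = 7w₀L/20 = 7·20·10/20 = 70 kN
  M_B = -w₀L²/20 = -20·10²/20 = -100 kN·m
Superposition: R_A = 114853/2000 kN, M_A = 137929/1200 kN·m, R_B = 205147/2000 kN, M_B = -186011/1200 kN·m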